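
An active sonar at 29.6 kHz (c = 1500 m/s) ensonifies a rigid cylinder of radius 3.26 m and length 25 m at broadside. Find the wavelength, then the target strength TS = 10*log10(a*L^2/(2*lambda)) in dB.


Step 1: lambda = c/f = 1500/29600 = 0.05068 m
Step 2: TS = 10*log10(a*L^2/(2*lambda)) = 10*log10(3.26*25^2/(2*0.05068)) = 43.03

43.03 dB


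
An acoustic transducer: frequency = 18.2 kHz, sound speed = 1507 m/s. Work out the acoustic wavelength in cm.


lambda = c/f = 1507 / 18200 = 0.0828 m = 8.28 cm

8.28 cm


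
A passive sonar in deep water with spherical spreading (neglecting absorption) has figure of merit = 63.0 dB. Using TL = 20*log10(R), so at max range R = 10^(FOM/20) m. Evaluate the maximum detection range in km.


1.41 km


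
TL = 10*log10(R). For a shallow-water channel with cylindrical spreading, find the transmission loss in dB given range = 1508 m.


TL = 10*log10(1508) = 31.78

31.78 dB


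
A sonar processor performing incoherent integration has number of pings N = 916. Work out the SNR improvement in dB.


Gain = 5*log10(916) = 14.81

14.81 dB


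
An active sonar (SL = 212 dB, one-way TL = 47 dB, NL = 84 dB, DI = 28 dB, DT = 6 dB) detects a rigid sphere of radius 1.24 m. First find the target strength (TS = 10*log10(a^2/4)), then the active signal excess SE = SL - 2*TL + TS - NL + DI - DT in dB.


Step 1: TS = 10*log10(1.24^2/4) = -4.15 dB
Step 2: SE = SL - 2*TL + TS - NL + DI - DT = 212 - 2*47 + (-4.15) - 84 + 28 - 6 = 51.85

51.85 dB


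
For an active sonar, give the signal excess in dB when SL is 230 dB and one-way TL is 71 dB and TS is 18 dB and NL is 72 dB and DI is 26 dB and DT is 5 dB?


55 dB


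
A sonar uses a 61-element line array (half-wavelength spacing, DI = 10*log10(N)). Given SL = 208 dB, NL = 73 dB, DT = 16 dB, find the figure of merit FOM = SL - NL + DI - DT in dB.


136.85 dB


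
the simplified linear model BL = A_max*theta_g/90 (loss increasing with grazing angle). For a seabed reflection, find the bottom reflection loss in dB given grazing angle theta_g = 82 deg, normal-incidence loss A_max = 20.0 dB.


BL = A_max * theta_g / 90 = 20.0 * 82 / 90 = 18.22

18.22 dB


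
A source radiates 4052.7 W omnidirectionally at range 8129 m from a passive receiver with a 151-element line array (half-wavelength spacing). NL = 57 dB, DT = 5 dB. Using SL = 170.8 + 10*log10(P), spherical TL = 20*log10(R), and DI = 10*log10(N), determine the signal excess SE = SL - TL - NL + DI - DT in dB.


88.47 dB


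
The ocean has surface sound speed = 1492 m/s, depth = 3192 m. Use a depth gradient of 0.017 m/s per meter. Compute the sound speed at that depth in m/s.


c = 1492 + 0.017 * 3192 = 1546.264

1546.264 m/s


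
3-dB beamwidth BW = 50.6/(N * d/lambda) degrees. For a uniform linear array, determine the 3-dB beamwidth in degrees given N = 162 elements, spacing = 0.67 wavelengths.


BW = 50.6 / (162 * 0.67) = 50.6 / 108.54 = 0.47

0.47 deg


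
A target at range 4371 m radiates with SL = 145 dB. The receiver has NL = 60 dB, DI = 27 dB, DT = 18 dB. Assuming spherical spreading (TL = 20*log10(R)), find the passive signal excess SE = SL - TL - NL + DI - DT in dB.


21.19 dB


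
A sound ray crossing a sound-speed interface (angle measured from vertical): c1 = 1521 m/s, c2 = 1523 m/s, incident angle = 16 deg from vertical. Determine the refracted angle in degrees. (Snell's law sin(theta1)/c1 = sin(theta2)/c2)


sin(theta2) = (c2/c1)*sin(theta1) = (1523/1521)*sin(16 deg) = 0.276
theta2 = arcsin(0.276) = 16.02

16.02 deg


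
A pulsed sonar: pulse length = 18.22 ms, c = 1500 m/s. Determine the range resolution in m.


13.665 m


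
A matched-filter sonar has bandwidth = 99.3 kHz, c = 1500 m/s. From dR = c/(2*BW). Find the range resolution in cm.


dR = c/(2*BW) = 1500 / (2 * 99.3e3) = 0.0076 m = 0.76 cm

0.76 cm


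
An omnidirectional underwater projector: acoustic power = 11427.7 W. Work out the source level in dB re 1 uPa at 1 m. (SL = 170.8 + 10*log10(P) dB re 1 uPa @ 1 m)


211.38 dB


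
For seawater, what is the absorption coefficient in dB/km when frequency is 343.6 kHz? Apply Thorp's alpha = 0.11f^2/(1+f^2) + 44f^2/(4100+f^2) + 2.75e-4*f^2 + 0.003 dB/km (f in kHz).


f^2 = 118060.96
alpha = 0.11*118060.96/(1+118060.96) + 44*118060.96/(4100+118060.96) + 2.75e-4*118060.96 + 0.003 = 75.103

75.103 dB/km


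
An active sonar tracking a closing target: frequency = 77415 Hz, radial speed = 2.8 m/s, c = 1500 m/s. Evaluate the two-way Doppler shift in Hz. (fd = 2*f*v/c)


fd = 2*f*v/c = 2 * 77415 * 2.8 / 1500 = 289.02

289.02 Hz


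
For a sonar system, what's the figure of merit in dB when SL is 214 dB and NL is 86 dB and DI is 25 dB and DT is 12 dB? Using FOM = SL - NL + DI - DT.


141 dB


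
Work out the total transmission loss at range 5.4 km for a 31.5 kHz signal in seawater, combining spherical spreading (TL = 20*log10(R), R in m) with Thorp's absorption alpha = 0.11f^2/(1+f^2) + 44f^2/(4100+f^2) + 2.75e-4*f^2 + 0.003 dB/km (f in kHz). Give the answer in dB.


123.03 dB


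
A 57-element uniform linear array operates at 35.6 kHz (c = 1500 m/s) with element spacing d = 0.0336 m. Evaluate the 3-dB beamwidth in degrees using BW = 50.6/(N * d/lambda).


Step 1: lambda = 1500/35600 = 0.04213 m
Step 2: d/lambda = 0.0336/0.04213 = 0.7975
Step 3: BW = 50.6/(N * d/lambda) = 50.6/(57 * 0.7975) = 1.11

1.11 deg


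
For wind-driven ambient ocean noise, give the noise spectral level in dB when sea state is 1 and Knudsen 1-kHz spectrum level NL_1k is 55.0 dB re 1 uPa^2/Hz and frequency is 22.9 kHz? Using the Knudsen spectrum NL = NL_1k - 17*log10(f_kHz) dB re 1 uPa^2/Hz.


31.88 dB


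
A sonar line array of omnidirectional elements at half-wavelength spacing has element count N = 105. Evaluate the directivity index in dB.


20.21 dB


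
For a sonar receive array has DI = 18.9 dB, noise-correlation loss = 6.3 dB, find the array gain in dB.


AG = DI - L_corr = 18.9 - 6.3 = 12.6

12.6 dB


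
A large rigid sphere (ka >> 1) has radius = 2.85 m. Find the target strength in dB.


3.08 dB


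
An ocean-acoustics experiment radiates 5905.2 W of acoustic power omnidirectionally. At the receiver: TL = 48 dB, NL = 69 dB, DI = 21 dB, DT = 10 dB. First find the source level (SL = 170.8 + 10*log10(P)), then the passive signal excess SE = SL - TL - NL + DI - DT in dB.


Step 1: SL = 170.8 + 10*log10(5905.2) = 208.51 dB
Step 2: SE = SL - TL - NL + DI - DT = 208.51 - 48 - 69 + 21 - 10 = 102.51

102.51 dB


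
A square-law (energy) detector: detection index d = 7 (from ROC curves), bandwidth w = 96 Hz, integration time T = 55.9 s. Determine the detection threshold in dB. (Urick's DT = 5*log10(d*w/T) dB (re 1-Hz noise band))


DT = 5*log10(d*w/T) = 5*log10(7 * 96 / 55.9) = 5*log10(12.02) = 5.4

5.4 dB


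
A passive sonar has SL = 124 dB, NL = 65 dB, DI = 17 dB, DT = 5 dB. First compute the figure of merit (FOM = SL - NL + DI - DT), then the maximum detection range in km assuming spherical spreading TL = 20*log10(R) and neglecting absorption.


Step 1: FOM = SL - NL + DI - DT = 124 - 65 + 17 - 5 = 71 dB
Step 2: at max range FOM = TL = 20*log10(R), so R = 10^(71/20) = 3548.13 m = 3.55 km

3.55 km


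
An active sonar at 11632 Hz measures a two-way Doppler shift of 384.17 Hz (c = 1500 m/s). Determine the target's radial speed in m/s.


From fd = 2*f*v/c, v = c*fd/(2*f) = 1500 * 384.17 / (2*11632) = 24.77

24.77 m/s


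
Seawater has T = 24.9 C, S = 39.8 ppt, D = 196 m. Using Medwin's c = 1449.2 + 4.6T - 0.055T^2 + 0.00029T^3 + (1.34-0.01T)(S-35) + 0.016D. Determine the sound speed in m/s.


c = 1449.2 + 4.6*24.9 - 0.055*24.9^2 + 0.00029*24.9^3 + (1.34 - 0.01*24.9)*(39.8 - 35) + 0.016*196 = 1542.49

1542.49 m/s


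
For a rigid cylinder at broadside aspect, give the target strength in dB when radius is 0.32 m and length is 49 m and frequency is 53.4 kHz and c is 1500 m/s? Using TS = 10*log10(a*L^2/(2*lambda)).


41.36 dB


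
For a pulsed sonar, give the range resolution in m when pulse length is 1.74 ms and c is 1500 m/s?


1.305 m


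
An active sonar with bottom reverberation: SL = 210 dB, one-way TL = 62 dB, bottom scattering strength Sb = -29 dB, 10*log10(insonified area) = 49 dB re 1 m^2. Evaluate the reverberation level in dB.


RL = SL - 2*TL + Sb + 10*log10(A) = 210 - 2*62 + (-29) + 49 = 106

106 dB


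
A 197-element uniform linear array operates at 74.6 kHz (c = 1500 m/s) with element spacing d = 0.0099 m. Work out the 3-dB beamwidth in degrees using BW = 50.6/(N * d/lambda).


0.52 deg


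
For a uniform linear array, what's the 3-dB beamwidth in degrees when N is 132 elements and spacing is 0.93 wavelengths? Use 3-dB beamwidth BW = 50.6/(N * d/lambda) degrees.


0.41 deg


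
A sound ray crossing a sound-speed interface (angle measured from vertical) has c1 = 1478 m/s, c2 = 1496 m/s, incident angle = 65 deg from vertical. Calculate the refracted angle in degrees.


sin(theta2) = (c2/c1)*sin(theta1) = (1496/1478)*sin(65 deg) = 0.91735
theta2 = arcsin(0.91735) = 66.54

66.54 deg


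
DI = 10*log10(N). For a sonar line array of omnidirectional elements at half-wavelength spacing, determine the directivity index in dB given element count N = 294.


24.68 dB


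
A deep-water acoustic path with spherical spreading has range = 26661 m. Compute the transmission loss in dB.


88.52 dB


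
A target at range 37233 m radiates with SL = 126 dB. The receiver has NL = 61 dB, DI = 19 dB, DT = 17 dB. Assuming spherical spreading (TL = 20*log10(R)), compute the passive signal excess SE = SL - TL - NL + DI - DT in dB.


Step 1: TL = 20*log10(37233) = 91.42 dB
Step 2: SE = 126 - 91.42 - 61 + 19 - 17 = -24.42

-24.42 dB


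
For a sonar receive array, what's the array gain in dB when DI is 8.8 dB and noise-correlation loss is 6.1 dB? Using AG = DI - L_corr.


AG = DI - L_corr = 8.8 - 6.1 = 2.7

2.7 dB


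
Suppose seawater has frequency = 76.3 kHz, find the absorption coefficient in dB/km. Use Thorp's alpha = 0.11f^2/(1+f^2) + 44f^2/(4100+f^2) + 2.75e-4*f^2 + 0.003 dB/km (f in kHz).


f^2 = 5821.69
alpha = 0.11*5821.69/(1+5821.69) + 44*5821.69/(4100+5821.69) + 2.75e-4*5821.69 + 0.003 = 27.532

27.532 dB/km


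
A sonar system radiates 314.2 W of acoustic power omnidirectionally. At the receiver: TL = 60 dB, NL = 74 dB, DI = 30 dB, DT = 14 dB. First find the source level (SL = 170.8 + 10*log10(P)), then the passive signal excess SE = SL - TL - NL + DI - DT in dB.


Step 1: SL = 170.8 + 10*log10(314.2) = 195.77 dB
Step 2: SE = SL - TL - NL + DI - DT = 195.77 - 60 - 74 + 30 - 14 = 77.77

77.77 dB


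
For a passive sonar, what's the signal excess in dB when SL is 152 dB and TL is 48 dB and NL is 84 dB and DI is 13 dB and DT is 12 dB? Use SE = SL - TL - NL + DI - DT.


SE = SL - TL - NL + DI - DT = 152 - 48 - 84 + 13 - 12 = 21

21 dB


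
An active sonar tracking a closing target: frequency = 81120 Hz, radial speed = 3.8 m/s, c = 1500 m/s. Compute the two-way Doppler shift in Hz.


fd = 2*f*v/c = 2 * 81120 * 3.8 / 1500 = 411.01

411.01 Hz


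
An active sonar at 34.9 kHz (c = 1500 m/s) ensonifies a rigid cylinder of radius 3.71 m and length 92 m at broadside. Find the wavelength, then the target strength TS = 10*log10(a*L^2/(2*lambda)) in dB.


Step 1: lambda = c/f = 1500/34900 = 0.04298 m
Step 2: TS = 10*log10(a*L^2/(2*lambda)) = 10*log10(3.71*92^2/(2*0.04298)) = 55.63

55.63 dB


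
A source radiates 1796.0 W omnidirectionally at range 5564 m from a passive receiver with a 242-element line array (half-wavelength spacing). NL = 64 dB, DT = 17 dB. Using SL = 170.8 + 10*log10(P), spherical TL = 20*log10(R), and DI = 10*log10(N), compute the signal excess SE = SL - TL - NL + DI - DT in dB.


71.27 dB


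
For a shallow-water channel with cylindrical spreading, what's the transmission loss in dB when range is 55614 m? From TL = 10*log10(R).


TL = 10*log10(55614) = 47.45

47.45 dB


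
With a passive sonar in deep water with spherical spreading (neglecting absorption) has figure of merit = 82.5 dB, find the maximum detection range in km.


13.34 km


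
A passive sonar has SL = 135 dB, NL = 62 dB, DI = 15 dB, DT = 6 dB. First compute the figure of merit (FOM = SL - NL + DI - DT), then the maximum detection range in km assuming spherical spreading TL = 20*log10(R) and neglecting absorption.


Step 1: FOM = SL - NL + DI - DT = 135 - 62 + 15 - 6 = 82 dB
Step 2: at max range FOM = TL = 20*log10(R), so R = 10^(82/20) = 12589.25 m = 12.59 km

12.59 km


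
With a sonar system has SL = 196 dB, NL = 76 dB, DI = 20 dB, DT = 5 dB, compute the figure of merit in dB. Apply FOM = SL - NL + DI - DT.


135 dB


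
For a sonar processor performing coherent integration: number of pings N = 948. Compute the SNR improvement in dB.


29.77 dB


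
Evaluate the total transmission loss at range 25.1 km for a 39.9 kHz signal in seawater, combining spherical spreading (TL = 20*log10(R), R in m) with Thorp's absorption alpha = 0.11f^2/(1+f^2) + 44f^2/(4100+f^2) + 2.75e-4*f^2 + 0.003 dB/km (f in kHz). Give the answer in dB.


Step 1 (Thorp): alpha = 0.11*1592.01/(1+1592.01) + 44*1592.01/(4100+1592.01) + 2.75e-4*1592.01 + 0.003 = 12.8572 dB/km
Step 2: TL_spread = 20*log10(25100) = 87.99 dB
Step 3: TL_abs = alpha*R = 12.8572 * 25.1 = 322.72 dB
Step 4: TL_total = 87.99 + 322.72 = 410.71

410.71 dB


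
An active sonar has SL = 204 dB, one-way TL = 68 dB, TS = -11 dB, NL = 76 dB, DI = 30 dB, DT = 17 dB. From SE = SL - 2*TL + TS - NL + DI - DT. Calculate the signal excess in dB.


SE = SL - 2*TL + TS - NL + DI - DT = 204 - 2*68 + (-11) - 76 + 30 - 17 = -6

-6 dB


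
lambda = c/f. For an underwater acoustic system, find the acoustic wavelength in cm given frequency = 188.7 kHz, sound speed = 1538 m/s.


0.82 cm


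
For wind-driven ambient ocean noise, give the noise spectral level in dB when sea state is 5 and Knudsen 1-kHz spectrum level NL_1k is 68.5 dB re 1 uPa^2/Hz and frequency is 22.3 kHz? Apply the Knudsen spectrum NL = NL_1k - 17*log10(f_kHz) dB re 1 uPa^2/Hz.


NL = NL_1k - 17*log10(f_kHz) = 68.5 - 17*log10(22.3) = 68.5 - (22.92) = 45.58

45.58 dB


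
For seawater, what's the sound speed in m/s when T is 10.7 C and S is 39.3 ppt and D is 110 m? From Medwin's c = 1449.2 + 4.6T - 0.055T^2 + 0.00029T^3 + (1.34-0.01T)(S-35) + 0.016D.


c = 1449.2 + 4.6*10.7 - 0.055*10.7^2 + 0.00029*10.7^3 + (1.34 - 0.01*10.7)*(39.3 - 35) + 0.016*110 = 1499.54

1499.54 m/s


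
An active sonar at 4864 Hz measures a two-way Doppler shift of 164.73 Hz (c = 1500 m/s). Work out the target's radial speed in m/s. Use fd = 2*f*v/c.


From fd = 2*f*v/c, v = c*fd/(2*f) = 1500 * 164.73 / (2*4864) = 25.4

25.4 m/s


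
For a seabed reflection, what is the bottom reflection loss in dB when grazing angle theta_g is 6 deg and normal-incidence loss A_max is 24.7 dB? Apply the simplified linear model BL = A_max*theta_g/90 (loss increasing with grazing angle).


BL = A_max * theta_g / 90 = 24.7 * 6 / 90 = 1.65

1.65 dB


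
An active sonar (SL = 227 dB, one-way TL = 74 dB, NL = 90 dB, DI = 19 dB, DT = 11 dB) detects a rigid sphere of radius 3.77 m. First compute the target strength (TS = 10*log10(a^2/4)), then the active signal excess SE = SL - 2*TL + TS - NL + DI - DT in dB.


Step 1: TS = 10*log10(3.77^2/4) = 5.51 dB
Step 2: SE = SL - 2*TL + TS - NL + DI - DT = 227 - 2*74 + (5.51) - 90 + 19 - 11 = 2.51

2.51 dB


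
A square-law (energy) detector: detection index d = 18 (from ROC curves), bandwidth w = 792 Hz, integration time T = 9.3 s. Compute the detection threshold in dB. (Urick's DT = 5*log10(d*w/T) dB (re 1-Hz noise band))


15.93 dB


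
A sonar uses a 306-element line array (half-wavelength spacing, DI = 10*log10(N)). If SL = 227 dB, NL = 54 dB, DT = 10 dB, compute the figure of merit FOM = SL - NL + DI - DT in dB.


Step 1: DI = 10*log10(306) = 24.86 dB
Step 2: FOM = SL - NL + DI - DT = 227 - 54 + 24.86 - 10 = 187.86

187.86 dB


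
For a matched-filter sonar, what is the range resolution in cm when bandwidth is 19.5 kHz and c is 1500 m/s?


dR = c/(2*BW) = 1500 / (2 * 19.5e3) = 0.0385 m = 3.85 cm

3.85 cm


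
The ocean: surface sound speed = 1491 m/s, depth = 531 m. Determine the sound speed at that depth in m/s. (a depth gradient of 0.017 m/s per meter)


1500.027 m/s


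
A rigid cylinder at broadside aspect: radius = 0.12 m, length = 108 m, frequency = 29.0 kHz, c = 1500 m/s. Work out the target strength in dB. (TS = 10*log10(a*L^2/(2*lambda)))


lambda = 1500/29000 = 0.05172 m
TS = 10*log10(0.12*108^2/(2*0.05172)) = 41.31

41.31 dB


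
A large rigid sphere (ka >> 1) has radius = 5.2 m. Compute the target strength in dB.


TS = 10*log10(5.2^2 / 4) = 10*log10(6.76) = 8.3

8.3 dB


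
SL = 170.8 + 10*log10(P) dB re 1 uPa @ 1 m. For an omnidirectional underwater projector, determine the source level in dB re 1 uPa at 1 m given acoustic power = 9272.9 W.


210.47 dB


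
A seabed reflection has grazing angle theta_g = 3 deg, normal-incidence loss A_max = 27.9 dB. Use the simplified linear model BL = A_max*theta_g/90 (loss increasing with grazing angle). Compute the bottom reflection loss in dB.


0.93 dB


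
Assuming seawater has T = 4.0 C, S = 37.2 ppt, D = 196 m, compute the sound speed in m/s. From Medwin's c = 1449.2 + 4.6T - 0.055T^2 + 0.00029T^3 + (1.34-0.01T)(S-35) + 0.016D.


c = 1449.2 + 4.6*4.0 - 0.055*4.0^2 + 0.00029*4.0^3 + (1.34 - 0.01*4.0)*(37.2 - 35) + 0.016*196 = 1472.73

1472.73 m/s


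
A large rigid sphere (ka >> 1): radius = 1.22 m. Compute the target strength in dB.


TS = 10*log10(1.22^2 / 4) = 10*log10(0.3721) = -4.29

-4.29 dB


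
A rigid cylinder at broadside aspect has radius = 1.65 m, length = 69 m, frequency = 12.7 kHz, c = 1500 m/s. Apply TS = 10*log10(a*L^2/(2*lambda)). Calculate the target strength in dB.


45.22 dB


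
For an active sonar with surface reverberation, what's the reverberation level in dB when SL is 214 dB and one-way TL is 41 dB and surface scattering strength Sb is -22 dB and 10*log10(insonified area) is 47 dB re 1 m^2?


RL = SL - 2*TL + Sb + 10*log10(A) = 214 - 2*41 + (-22) + 47 = 157

157 dB


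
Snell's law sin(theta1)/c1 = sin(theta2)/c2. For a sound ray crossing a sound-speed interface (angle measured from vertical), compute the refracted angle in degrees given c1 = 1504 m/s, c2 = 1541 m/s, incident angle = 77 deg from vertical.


sin(theta2) = (c2/c1)*sin(theta1) = (1541/1504)*sin(77 deg) = 0.99834
theta2 = arcsin(0.99834) = 86.7

86.7 deg


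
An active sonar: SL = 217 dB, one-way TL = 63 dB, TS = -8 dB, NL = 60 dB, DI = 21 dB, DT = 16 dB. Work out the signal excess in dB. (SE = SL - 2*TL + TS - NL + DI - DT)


28 dB


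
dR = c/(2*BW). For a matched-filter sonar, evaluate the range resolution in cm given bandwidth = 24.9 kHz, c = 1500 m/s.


3.01 cm


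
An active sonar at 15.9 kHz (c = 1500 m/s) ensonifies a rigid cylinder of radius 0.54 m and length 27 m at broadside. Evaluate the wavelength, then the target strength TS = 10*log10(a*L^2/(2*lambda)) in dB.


Step 1: lambda = c/f = 1500/15900 = 0.09434 m
Step 2: TS = 10*log10(a*L^2/(2*lambda)) = 10*log10(0.54*27^2/(2*0.09434)) = 33.19

33.19 dB


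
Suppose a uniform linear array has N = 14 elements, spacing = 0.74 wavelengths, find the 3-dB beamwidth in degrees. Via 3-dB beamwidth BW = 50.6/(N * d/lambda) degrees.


BW = 50.6 / (14 * 0.74) = 50.6 / 10.36 = 4.88

4.88 deg


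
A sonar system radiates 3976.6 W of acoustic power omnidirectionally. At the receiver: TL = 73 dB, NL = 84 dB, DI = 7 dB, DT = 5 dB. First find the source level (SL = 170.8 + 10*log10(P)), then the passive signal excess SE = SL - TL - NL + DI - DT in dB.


Step 1: SL = 170.8 + 10*log10(3976.6) = 206.8 dB
Step 2: SE = SL - TL - NL + DI - DT = 206.8 - 73 - 84 + 7 - 5 = 51.8

51.8 dB


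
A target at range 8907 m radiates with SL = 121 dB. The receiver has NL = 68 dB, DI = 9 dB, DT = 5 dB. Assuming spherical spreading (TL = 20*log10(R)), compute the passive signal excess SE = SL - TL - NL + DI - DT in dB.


Step 1: TL = 20*log10(8907) = 78.99 dB
Step 2: SE = 121 - 78.99 - 68 + 9 - 5 = -21.99

-21.99 dB


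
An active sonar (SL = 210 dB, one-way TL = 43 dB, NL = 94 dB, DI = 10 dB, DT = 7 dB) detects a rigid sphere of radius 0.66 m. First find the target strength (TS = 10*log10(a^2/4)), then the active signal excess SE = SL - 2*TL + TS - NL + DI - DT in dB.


Step 1: TS = 10*log10(0.66^2/4) = -9.63 dB
Step 2: SE = SL - 2*TL + TS - NL + DI - DT = 210 - 2*43 + (-9.63) - 94 + 10 - 7 = 23.37

23.37 dB


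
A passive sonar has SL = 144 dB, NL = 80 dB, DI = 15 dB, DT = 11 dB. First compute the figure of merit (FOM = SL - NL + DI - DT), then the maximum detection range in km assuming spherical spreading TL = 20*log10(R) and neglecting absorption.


Step 1: FOM = SL - NL + DI - DT = 144 - 80 + 15 - 11 = 68 dB
Step 2: at max range FOM = TL = 20*log10(R), so R = 10^(68/20) = 2511.89 m = 2.51 km

2.51 km


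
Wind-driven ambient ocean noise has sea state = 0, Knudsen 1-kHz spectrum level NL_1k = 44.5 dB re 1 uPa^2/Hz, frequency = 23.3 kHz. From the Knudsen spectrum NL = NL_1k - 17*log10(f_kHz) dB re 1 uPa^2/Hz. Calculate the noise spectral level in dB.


NL = NL_1k - 17*log10(f_kHz) = 44.5 - 17*log10(23.3) = 44.5 - (23.25) = 21.25

21.25 dB


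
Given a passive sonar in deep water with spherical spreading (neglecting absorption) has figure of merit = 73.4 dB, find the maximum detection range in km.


4.68 km


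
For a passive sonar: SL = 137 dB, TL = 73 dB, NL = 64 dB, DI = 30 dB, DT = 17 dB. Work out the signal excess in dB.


SE = SL - TL - NL + DI - DT = 137 - 73 - 64 + 30 - 17 = 13

13 dB


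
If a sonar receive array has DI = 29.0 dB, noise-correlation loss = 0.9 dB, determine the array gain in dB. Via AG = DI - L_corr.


AG = DI - L_corr = 29.0 - 0.9 = 28.1

28.1 dB


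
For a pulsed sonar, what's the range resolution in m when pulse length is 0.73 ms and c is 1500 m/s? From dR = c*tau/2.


dR = c*tau/2 = 1500 * 0.73e-3 / 2 = 0.5475

0.5475 m


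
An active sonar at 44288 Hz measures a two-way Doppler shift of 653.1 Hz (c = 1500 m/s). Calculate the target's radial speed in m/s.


11.06 m/s


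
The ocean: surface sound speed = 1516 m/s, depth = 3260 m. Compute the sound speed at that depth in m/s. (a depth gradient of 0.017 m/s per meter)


1571.42 m/s


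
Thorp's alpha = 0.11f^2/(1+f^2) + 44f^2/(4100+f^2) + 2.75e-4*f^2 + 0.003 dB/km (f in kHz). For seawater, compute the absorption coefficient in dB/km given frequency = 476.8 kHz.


f^2 = 227338.24
alpha = 0.11*227338.24/(1+227338.24) + 44*227338.24/(4100+227338.24) + 2.75e-4*227338.24 + 0.003 = 105.852

105.852 dB/km


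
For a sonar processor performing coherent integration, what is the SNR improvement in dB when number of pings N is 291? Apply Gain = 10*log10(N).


24.64 dB


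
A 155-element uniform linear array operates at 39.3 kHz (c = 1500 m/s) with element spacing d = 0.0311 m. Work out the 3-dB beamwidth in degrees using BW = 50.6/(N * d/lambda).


Step 1: lambda = 1500/39300 = 0.03817 m
Step 2: d/lambda = 0.0311/0.03817 = 0.8148
Step 3: BW = 50.6/(N * d/lambda) = 50.6/(155 * 0.8148) = 0.4

0.4 deg


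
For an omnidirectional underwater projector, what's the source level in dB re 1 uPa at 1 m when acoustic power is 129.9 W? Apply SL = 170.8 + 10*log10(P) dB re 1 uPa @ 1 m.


191.94 dB


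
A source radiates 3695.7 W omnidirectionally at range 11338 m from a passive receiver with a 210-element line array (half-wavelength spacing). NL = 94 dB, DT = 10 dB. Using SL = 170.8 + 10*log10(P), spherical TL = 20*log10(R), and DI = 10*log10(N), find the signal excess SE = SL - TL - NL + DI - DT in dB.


Step 1: SL = 170.8 + 10*log10(3695.7) = 206.48 dB
Step 2: TL = 20*log10(11338) = 81.09 dB
Step 3: DI = 10*log10(210) = 23.22 dB
Step 4: SE = SL - TL - NL + DI - DT = 206.48 - 81.09 - 94 + 23.22 - 10 = 44.61

44.61 dB


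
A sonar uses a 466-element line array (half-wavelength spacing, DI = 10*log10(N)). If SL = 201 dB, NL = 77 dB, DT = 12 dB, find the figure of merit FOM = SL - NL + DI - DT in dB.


Step 1: DI = 10*log10(466) = 26.68 dB
Step 2: FOM = SL - NL + DI - DT = 201 - 77 + 26.68 - 12 = 138.68

138.68 dB


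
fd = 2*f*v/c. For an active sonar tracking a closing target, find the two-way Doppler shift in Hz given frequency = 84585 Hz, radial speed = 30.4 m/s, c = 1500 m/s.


fd = 2*f*v/c = 2 * 84585 * 30.4 / 1500 = 3428.51

3428.51 Hz


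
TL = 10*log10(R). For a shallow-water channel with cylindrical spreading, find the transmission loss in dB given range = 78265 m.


TL = 10*log10(78265) = 48.94

48.94 dB


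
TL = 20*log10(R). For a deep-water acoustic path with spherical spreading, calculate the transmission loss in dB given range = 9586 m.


79.63 dB


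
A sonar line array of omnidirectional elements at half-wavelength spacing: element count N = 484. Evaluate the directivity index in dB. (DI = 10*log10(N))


DI = 10*log10(484) = 26.85

26.85 dB


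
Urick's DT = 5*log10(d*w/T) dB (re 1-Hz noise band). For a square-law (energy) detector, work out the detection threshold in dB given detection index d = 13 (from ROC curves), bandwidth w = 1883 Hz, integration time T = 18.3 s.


15.63 dB


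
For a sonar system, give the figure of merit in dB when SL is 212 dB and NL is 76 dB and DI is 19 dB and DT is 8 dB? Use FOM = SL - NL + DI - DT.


FOM = SL - NL + DI - DT = 212 - 76 + 19 - 8 = 147

147 dB


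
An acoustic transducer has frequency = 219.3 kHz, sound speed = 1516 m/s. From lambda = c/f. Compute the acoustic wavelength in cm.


lambda = c/f = 1516 / 219300 = 0.0069 m = 0.69 cm

0.69 cm


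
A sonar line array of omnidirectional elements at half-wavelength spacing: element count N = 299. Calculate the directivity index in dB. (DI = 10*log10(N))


24.76 dB


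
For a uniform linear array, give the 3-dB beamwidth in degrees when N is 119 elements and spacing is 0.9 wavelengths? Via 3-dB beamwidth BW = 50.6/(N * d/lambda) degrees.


0.47 deg


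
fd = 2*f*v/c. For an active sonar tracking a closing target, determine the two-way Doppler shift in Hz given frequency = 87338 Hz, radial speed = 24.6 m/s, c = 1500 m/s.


fd = 2*f*v/c = 2 * 87338 * 24.6 / 1500 = 2864.69

2864.69 Hz


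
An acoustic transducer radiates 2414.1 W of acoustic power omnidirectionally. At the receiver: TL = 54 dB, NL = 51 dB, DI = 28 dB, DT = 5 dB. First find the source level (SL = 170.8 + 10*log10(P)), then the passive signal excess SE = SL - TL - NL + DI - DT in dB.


Step 1: SL = 170.8 + 10*log10(2414.1) = 204.63 dB
Step 2: SE = SL - TL - NL + DI - DT = 204.63 - 54 - 51 + 28 - 5 = 122.63

122.63 dB


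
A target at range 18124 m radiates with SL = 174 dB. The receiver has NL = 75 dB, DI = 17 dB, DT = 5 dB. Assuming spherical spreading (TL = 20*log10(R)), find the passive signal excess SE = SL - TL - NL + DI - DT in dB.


Step 1: TL = 20*log10(18124) = 85.17 dB
Step 2: SE = 174 - 85.17 - 75 + 17 - 5 = 25.83

25.83 dB


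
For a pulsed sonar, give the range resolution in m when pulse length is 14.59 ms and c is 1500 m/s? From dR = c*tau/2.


dR = c*tau/2 = 1500 * 14.59e-3 / 2 = 10.9425

10.9425 m


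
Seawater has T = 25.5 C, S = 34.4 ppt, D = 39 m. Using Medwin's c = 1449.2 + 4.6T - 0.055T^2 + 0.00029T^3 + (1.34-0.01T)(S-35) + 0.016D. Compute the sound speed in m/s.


1535.52 m/s


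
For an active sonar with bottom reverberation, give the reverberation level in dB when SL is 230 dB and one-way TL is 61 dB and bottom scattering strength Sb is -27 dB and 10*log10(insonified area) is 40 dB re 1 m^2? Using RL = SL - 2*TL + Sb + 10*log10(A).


RL = SL - 2*TL + Sb + 10*log10(A) = 230 - 2*61 + (-27) + 40 = 121

121 dB


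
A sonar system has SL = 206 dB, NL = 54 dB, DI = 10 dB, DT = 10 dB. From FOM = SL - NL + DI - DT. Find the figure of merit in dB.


152 dB


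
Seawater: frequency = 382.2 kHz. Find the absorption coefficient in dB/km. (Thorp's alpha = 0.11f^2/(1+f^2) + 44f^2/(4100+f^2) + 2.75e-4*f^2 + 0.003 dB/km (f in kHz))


83.083 dB/km


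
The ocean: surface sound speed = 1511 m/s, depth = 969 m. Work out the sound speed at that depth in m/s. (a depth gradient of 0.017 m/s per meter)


c = 1511 + 0.017 * 969 = 1527.473

1527.473 m/s


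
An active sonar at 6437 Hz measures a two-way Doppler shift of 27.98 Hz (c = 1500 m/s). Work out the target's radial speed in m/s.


From fd = 2*f*v/c, v = c*fd/(2*f) = 1500 * 27.98 / (2*6437) = 3.26

3.26 m/s


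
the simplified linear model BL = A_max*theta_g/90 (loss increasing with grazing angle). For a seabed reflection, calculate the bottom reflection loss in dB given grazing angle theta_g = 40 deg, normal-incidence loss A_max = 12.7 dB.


BL = A_max * theta_g / 90 = 12.7 * 40 / 90 = 5.64

5.64 dB


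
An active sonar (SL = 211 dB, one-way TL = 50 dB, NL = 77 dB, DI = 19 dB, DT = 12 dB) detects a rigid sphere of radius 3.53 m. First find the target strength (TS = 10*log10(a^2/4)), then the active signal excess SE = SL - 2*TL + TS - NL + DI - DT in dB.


Step 1: TS = 10*log10(3.53^2/4) = 4.93 dB
Step 2: SE = SL - 2*TL + TS - NL + DI - DT = 211 - 2*50 + (4.93) - 77 + 19 - 12 = 45.93

45.93 dB


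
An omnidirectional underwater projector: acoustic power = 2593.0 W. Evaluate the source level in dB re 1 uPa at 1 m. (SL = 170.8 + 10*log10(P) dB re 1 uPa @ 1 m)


SL = 170.8 + 10*log10(2593.0) = 170.8 + 34.14 = 204.94

204.94 dB


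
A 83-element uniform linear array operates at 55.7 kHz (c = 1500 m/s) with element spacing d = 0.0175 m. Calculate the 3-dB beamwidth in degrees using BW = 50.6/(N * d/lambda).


Step 1: lambda = 1500/55700 = 0.02693 m
Step 2: d/lambda = 0.0175/0.02693 = 0.6498
Step 3: BW = 50.6/(N * d/lambda) = 50.6/(83 * 0.6498) = 0.94

0.94 deg


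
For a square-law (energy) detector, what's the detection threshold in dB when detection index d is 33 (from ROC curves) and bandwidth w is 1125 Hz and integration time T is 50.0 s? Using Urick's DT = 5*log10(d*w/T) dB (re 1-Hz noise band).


14.35 dB


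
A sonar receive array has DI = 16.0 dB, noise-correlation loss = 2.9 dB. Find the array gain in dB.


13.1 dB


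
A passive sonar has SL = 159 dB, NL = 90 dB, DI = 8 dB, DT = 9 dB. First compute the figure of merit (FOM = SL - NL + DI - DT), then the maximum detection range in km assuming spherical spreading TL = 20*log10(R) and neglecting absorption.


Step 1: FOM = SL - NL + DI - DT = 159 - 90 + 8 - 9 = 68 dB
Step 2: at max range FOM = TL = 20*log10(R), so R = 10^(68/20) = 2511.89 m = 2.51 km

2.51 km


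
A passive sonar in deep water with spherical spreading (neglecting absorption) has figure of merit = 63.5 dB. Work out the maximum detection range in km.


At max range FOM = TL, so 20*log10(R) = 63.5
R = 10^(63.5/20) = 1496.24 m = 1.5 km

1.5 km


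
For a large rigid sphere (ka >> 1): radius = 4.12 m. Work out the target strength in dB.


6.28 dB


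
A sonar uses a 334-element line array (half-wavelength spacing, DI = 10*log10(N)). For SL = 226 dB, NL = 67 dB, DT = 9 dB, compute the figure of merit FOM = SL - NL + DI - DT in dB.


175.24 dB


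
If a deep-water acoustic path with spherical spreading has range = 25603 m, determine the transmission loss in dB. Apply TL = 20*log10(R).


88.17 dB


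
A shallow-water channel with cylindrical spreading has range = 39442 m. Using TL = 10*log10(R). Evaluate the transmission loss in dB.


45.96 dB


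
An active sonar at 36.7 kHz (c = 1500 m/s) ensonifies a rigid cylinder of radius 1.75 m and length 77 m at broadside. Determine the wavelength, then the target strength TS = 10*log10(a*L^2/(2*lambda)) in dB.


Step 1: lambda = c/f = 1500/36700 = 0.04087 m
Step 2: TS = 10*log10(a*L^2/(2*lambda)) = 10*log10(1.75*77^2/(2*0.04087)) = 51.04

51.04 dB


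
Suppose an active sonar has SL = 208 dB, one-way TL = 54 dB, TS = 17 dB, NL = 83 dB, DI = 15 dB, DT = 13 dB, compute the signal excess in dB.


SE = SL - 2*TL + TS - NL + DI - DT = 208 - 2*54 + (17) - 83 + 15 - 13 = 36

36 dB


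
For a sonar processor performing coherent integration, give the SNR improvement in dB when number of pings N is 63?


17.99 dB


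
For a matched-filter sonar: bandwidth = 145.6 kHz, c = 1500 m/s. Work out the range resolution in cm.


dR = c/(2*BW) = 1500 / (2 * 145.6e3) = 0.0052 m = 0.52 cm

0.52 cm


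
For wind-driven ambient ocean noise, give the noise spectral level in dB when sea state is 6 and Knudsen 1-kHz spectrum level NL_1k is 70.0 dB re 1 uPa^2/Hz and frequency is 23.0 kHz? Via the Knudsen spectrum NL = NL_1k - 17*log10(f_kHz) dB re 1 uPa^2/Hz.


46.85 dB


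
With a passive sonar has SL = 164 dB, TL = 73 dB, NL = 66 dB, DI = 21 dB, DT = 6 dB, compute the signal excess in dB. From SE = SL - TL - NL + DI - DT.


SE = SL - TL - NL + DI - DT = 164 - 73 - 66 + 21 - 6 = 40

40 dB


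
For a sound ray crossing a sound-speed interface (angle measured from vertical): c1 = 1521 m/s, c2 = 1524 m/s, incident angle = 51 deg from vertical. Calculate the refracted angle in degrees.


sin(theta2) = (c2/c1)*sin(theta1) = (1524/1521)*sin(51 deg) = 0.77868
theta2 = arcsin(0.77868) = 51.14

51.14 deg


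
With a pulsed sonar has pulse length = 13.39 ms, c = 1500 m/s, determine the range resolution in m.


10.0425 m


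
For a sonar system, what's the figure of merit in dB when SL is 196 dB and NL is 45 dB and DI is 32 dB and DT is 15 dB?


FOM = SL - NL + DI - DT = 196 - 45 + 32 - 15 = 168

168 dB


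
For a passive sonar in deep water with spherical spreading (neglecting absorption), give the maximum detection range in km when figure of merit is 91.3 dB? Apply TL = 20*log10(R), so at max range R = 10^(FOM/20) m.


At max range FOM = TL, so 20*log10(R) = 91.3
R = 10^(91.3/20) = 36728.23 m = 36.73 km

36.73 km


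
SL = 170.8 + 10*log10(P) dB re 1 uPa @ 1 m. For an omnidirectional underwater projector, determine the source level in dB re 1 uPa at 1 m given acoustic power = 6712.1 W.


SL = 170.8 + 10*log10(6712.1) = 170.8 + 38.27 = 209.07

209.07 dB


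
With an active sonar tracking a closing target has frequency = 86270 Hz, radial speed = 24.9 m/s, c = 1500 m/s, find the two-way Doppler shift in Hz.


fd = 2*f*v/c = 2 * 86270 * 24.9 / 1500 = 2864.16

2864.16 Hz


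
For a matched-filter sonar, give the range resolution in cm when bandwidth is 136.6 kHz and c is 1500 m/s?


0.55 cm


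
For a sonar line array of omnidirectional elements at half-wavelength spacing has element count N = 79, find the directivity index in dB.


DI = 10*log10(79) = 18.98

18.98 dB


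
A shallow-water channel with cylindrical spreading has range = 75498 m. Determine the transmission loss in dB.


48.78 dB


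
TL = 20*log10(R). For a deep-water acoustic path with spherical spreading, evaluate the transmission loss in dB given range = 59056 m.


95.43 dB


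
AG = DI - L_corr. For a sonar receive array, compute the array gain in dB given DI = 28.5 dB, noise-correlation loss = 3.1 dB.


AG = DI - L_corr = 28.5 - 3.1 = 25.4

25.4 dB


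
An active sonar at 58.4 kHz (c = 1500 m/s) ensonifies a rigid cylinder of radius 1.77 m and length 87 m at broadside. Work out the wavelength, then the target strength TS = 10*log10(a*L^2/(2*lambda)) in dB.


Step 1: lambda = c/f = 1500/58400 = 0.02568 m
Step 2: TS = 10*log10(a*L^2/(2*lambda)) = 10*log10(1.77*87^2/(2*0.02568)) = 54.16

54.16 dB


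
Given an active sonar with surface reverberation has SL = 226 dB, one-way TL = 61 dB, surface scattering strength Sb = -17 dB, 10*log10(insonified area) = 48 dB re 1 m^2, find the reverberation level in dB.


RL = SL - 2*TL + Sb + 10*log10(A) = 226 - 2*61 + (-17) + 48 = 135

135 dB


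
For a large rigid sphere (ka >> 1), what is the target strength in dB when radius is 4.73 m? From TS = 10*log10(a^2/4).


TS = 10*log10(4.73^2 / 4) = 10*log10(5.593225) = 7.48

7.48 dB


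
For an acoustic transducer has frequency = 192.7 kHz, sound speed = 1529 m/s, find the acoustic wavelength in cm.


0.79 cm


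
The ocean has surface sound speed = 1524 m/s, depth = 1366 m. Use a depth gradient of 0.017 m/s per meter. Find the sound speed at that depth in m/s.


c = 1524 + 0.017 * 1366 = 1547.222

1547.222 m/s


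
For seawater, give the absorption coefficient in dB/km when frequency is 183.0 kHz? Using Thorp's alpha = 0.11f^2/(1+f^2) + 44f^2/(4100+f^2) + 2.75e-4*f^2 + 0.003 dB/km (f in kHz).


f^2 = 33489.0
alpha = 0.11*33489.0/(1+33489.0) + 44*33489.0/(4100+33489.0) + 2.75e-4*33489.0 + 0.003 = 48.523

48.523 dB/km


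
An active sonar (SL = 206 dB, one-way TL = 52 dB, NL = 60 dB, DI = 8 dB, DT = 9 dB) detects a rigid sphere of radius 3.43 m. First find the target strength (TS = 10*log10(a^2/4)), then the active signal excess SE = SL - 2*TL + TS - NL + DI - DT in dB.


Step 1: TS = 10*log10(3.43^2/4) = 4.69 dB
Step 2: SE = SL - 2*TL + TS - NL + DI - DT = 206 - 2*52 + (4.69) - 60 + 8 - 9 = 45.69

45.69 dB


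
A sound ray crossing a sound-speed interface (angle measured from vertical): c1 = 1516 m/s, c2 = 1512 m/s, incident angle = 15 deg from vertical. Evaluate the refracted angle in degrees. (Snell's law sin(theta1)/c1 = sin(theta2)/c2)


sin(theta2) = (c2/c1)*sin(theta1) = (1512/1516)*sin(15 deg) = 0.25814
theta2 = arcsin(0.25814) = 14.96

14.96 deg


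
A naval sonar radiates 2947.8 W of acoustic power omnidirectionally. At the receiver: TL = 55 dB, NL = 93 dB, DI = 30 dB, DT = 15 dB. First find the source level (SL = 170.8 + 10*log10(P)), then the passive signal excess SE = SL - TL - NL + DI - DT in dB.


Step 1: SL = 170.8 + 10*log10(2947.8) = 205.49 dB
Step 2: SE = SL - TL - NL + DI - DT = 205.49 - 55 - 93 + 30 - 15 = 72.49

72.49 dB


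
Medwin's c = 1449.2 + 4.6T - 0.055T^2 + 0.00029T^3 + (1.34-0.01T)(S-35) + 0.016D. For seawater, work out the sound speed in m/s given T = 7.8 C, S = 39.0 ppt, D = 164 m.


c = 1449.2 + 4.6*7.8 - 0.055*7.8^2 + 0.00029*7.8^3 + (1.34 - 0.01*7.8)*(39.0 - 35) + 0.016*164 = 1489.54

1489.54 m/s


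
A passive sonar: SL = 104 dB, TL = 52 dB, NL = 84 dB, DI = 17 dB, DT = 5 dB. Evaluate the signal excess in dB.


-20 dB


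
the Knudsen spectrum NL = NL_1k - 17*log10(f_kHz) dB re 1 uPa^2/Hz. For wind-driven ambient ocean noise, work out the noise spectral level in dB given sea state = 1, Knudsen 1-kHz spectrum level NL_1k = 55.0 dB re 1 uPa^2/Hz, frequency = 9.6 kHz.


NL = NL_1k - 17*log10(f_kHz) = 55.0 - 17*log10(9.6) = 55.0 - (16.7) = 38.3

38.3 dB


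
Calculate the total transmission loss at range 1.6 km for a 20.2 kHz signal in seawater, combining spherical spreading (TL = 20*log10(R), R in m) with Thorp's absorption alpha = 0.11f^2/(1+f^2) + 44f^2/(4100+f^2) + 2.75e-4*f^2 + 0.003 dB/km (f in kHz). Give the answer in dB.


Step 1 (Thorp): alpha = 0.11*408.04/(1+408.04) + 44*408.04/(4100+408.04) + 2.75e-4*408.04 + 0.003 = 4.2076 dB/km
Step 2: TL_spread = 20*log10(1600) = 64.08 dB
Step 3: TL_abs = alpha*R = 4.2076 * 1.6 = 6.73 dB
Step 4: TL_total = 64.08 + 6.73 = 70.81

70.81 dB


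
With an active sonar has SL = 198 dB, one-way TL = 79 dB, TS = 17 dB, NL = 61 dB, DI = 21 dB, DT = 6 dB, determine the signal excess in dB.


SE = SL - 2*TL + TS - NL + DI - DT = 198 - 2*79 + (17) - 61 + 21 - 6 = 11

11 dB


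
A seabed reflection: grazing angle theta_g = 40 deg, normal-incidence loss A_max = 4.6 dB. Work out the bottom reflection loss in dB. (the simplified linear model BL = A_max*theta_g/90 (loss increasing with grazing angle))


BL = A_max * theta_g / 90 = 4.6 * 40 / 90 = 2.04

2.04 dB
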